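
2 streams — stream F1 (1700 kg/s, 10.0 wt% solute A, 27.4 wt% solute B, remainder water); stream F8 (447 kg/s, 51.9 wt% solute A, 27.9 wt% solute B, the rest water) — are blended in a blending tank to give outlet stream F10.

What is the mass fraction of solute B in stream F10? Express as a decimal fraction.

0.275

Total flow out = 1700 + 447 = 2147 kg/s.
solute B in = 1700×0.274 + 447×0.279 = 590.51 kg/s.
solute B mass fraction in F10 = 590.51/2147 = 0.275.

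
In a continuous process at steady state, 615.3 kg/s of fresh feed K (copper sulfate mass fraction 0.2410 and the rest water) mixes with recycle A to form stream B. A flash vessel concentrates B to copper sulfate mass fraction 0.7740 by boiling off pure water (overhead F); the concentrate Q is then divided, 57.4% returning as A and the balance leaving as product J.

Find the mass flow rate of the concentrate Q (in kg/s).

Overall copper sulfate balance (none leaves overhead): copper sulfate in fresh feed = copper sulfate in product, i.e. 615.3×0.241 = (1−0.574)·Q·0.774.
Q = 148.29/(0.774×0.426) = 449.73 kg/s.

449.7 kg/s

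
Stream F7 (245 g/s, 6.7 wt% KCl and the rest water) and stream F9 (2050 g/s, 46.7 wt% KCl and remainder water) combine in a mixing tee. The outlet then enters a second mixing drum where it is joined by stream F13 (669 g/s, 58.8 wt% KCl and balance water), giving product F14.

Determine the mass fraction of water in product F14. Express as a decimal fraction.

Overall, product flow = 2964 g/s.
water in = 245×0.933 + 2050×0.533 + 669×0.412 = 1596.9 g/s.
water fraction in F14 = 0.539.

0.539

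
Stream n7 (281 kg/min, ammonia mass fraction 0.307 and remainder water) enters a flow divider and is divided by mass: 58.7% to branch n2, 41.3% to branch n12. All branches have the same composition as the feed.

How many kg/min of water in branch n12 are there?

80.42 kg/min

Branch n12 total = 0.413×281 = 116.05 kg/min.
water in n12 = 0.693×116.05 = 80.425 kg/min.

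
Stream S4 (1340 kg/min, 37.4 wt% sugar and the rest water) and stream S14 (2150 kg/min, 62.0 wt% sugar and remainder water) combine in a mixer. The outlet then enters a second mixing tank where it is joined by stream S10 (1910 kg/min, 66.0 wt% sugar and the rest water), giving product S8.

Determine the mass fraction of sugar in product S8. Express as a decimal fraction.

0.5731

Overall, product flow = 5400 kg/min.
sugar in = 1340×0.374 + 2150×0.620 + 1910×0.660 = 3094.8 kg/min.
sugar fraction in S8 = 0.5731.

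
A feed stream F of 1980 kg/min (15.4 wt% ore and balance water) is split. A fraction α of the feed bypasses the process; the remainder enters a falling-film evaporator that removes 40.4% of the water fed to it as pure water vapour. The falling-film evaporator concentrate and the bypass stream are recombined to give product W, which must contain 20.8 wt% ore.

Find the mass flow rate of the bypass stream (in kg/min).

All 1980×0.154 = 304.92 kg/min of ore reaches W, so W = 304.92/0.208 = 1466 kg/min and vapour = 514.04 kg/min.
The evaporator receives (1−α)·1980 of feed at 0.846 water and removes 0.404 of that water:
0.404×0.846×(1−α)×1980 = 514.04
(1−α) = 514.04/676.73 = 0.7596;  α = 0.2404.
Bypass flow = 0.2404×1980 = 476.01 kg/min.

476 kg/min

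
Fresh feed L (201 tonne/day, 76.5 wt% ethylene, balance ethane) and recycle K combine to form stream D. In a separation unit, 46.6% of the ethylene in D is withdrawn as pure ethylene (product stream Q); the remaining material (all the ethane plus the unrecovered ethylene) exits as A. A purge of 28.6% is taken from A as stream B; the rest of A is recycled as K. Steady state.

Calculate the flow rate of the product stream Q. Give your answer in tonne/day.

115.8 tonne/day

ethylene in D: m_A = 201×0.765 + (1−0.286)·(1−0.466)·m_A, so m_A = 153.77/0.6187 = 248.52 tonne/day.
Product Q = 0.466×248.52 = 115.81 tonne/day.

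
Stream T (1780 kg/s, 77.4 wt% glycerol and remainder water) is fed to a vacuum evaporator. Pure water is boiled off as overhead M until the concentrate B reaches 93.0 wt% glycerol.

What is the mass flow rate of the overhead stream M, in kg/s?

glycerol is conserved: 1780×0.774 = 1377.7 kg/s all reports to the concentrate.
Concentrate = 1377.7/(target fraction) = 1481.4 kg/s.
Overhead = 1780 − 1481.4 = 298.58 kg/s.

298.6 kg/s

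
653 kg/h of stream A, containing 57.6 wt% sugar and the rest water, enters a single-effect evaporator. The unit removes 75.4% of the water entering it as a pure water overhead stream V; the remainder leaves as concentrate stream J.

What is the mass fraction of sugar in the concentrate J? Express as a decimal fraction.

0.847

sugar is not removed: 653×0.576 = 376.13 kg/h of sugar enters J.
water entering = 653×0.424 = 276.87 kg/h; overhead removed = 0.754×276.87 = 208.76 kg/h.
Concentrate = 653 − 208.76 = 444.24 kg/h.
Mass fraction = 376.13/444.24 = 0.847.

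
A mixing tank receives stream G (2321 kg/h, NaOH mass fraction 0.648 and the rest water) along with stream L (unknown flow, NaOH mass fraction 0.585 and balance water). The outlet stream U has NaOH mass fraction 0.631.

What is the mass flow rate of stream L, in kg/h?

857.8 kg/h

Let L be the unknown flow. Total out = 2321 + L.
NaOH balance: 1504 + 0.585·L = 0.631·(2321 + L)
(0.585 − 0.631)·L = 0.631×2321 − 1504 = -39.457
L = -39.457 / -0.046 = 857.76 kg/h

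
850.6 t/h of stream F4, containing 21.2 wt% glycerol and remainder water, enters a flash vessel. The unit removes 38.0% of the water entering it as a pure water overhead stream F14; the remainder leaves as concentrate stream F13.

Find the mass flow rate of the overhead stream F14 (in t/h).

water entering = 850.6×0.788 = 670.27 t/h; overhead removed = 0.380×670.27 = 254.7 t/h.

254.7 t/h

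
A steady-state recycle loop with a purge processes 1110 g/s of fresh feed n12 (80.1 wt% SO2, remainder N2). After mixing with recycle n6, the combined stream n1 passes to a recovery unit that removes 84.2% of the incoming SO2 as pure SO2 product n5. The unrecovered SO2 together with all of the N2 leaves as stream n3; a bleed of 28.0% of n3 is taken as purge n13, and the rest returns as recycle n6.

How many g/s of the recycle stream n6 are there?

N2 enters only via n12 and leaves only via the purge: 1110×0.199 = 0.280×(N2 in n3), and the recovery unit passes all N2, so N2 in n1 = N2 in n3 = 788.89 g/s.
SO2 in n1: m_A = 1110×0.801 + (1−0.280)·(1−0.842)·m_A, so m_A = 889.11/0.8862 = 1003.2 g/s.
n3 = (1−0.842)×1003.2 + 788.89 = 947.4 g/s.
Recycle n6 = (1−0.280)×947.4 = 682.13 g/s.

682.1 g/s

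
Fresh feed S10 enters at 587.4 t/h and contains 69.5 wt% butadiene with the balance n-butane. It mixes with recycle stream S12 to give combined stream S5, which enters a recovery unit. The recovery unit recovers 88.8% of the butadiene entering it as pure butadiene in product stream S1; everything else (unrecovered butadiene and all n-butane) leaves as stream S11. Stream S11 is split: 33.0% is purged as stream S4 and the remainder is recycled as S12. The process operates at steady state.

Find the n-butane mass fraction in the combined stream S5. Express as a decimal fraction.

n-butane enters only via S10 and leaves only via the purge: 587.4×0.305 = 0.330×(n-butane in S11), and the recovery unit passes all n-butane, so n-butane in S5 = n-butane in S11 = 542.9 t/h.
butadiene in S5: m_A = 587.4×0.695 + (1−0.330)·(1−0.888)·m_A, so m_A = 408.24/0.9250 = 441.36 t/h.
S5 = 441.36 + 542.9 = 984.26 t/h.
n-butane fraction in S5 = 542.9/984.26 = 0.552.

0.552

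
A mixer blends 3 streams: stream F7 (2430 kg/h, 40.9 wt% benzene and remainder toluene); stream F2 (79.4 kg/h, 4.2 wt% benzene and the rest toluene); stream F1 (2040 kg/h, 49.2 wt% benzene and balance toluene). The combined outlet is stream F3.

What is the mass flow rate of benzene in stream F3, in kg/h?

benzene out = benzene in = 2430×0.409 + 79.4×0.042 + 2040×0.492 = 2000.9 kg/h.

2001 kg/h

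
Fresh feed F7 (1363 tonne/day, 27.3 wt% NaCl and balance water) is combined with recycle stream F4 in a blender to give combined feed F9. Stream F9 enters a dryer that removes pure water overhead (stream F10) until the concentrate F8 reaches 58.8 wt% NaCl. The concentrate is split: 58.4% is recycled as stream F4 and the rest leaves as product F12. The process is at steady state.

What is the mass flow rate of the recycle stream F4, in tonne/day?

Overall NaCl balance (none leaves overhead): NaCl in fresh feed = NaCl in product, i.e. 1363×0.273 = (1−0.584)·F8·0.588.
F8 = 372.1/(0.588×0.416) = 1521.2 tonne/day.
Recycle F4 = 0.584×1521.2 = 888.38 tonne/day.

888.4 tonne/day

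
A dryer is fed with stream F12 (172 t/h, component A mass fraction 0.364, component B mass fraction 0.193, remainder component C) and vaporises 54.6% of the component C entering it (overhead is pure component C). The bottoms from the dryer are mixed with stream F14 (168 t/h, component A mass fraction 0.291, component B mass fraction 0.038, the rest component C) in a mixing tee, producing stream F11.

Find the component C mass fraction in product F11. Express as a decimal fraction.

0.494

Vapour removed = 0.546×0.443×172 = 41.603 t/h; concentrate = 130.4 t/h.
component C reaching the mixer = 34.593 (from concentrate) + 168×0.671 = 147.32 t/h.
Product flow = 130.4 + 168 = 298.4 t/h; component C fraction = 0.494.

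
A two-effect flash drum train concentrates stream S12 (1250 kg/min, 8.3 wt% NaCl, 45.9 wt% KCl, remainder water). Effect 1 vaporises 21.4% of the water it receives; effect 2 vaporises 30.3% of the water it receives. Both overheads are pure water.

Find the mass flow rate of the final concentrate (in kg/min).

water in feed = 1250×0.458 = 572.5 kg/min.
After stage 1: water left = (1−0.214)×572.5 = 449.99; stream total = 1127.5 kg/min.
After stage 2: water left = (1−0.303)×449.99 = 313.64; final concentrate = 991.14 kg/min.

991.1 kg/min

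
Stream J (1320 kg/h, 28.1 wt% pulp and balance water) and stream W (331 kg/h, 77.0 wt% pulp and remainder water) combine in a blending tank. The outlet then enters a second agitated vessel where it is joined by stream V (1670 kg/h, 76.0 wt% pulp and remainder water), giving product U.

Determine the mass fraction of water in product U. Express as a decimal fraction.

Overall, product flow = 3321 kg/h.
water in = 1320×0.719 + 331×0.230 + 1670×0.240 = 1426 kg/h.
water fraction in U = 0.4294.

0.4294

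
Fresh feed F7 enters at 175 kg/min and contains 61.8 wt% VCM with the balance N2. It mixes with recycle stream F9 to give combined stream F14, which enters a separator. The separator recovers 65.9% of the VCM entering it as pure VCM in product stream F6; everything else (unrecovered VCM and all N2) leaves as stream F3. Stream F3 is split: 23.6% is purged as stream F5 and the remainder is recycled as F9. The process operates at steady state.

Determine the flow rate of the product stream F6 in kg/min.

96.38 kg/min

VCM in F14: m_A = 175×0.618 + (1−0.236)·(1−0.659)·m_A, so m_A = 108.15/0.7395 = 146.25 kg/min.
Product F6 = 0.659×146.25 = 96.38 kg/min.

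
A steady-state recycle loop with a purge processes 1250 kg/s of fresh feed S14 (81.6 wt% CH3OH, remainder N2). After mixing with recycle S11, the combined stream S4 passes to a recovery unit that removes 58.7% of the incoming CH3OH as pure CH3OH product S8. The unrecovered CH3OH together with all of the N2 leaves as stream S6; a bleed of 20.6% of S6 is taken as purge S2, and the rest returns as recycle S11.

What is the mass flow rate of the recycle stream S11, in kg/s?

N2 enters only via S14 and leaves only via the purge: 1250×0.184 = 0.206×(N2 in S6), and the recovery unit passes all N2, so N2 in S4 = N2 in S6 = 1116.5 kg/s.
CH3OH in S4: m_A = 1250×0.816 + (1−0.206)·(1−0.587)·m_A, so m_A = 1020/0.6721 = 1517.7 kg/s.
S6 = (1−0.587)×1517.7 + 1116.5 = 1743.3 kg/s.
Recycle S11 = (1−0.206)×1743.3 = 1384.2 kg/s.

1384 kg/s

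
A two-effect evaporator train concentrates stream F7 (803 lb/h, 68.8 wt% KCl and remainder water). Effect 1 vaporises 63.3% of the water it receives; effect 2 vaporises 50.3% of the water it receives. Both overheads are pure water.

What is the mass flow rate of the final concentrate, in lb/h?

water in feed = 803×0.312 = 250.54 lb/h.
After stage 1: water left = (1−0.633)×250.54 = 91.947; stream total = 644.41 lb/h.
After stage 2: water left = (1−0.503)×91.947 = 45.698; final concentrate = 598.16 lb/h.

598.2 lb/h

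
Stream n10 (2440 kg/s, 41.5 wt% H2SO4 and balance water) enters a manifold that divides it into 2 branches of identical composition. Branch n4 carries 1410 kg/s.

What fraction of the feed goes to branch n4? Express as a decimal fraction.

0.578

Fraction to n4 = 1410/2440 = 0.5779.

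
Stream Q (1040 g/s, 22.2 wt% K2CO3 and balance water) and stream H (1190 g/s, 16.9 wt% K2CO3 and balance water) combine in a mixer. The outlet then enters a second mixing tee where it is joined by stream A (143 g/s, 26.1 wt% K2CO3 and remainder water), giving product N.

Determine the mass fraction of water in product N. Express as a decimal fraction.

0.802

Overall, product flow = 2373 g/s.
water in = 1040×0.778 + 1190×0.831 + 143×0.739 = 1903.7 g/s.
water fraction in N = 0.802.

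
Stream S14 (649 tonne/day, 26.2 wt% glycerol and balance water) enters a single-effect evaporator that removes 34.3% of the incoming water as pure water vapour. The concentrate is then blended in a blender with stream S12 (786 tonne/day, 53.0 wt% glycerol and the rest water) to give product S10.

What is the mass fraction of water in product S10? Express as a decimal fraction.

0.5384

Vapour removed = 0.343×0.738×649 = 164.28 tonne/day; concentrate = 484.72 tonne/day.
water reaching the mixer = 314.68 (from concentrate) + 786×0.470 = 684.1 tonne/day.
Product flow = 484.72 + 786 = 1270.7 tonne/day; water fraction = 0.5384.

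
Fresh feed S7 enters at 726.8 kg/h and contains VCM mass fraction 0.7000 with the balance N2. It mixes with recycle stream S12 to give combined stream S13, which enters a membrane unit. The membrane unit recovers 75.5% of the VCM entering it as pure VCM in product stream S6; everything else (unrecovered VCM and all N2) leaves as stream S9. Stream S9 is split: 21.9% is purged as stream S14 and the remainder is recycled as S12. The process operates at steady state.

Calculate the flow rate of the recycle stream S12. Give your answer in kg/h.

898 kg/h

N2 enters only via S7 and leaves only via the purge: 726.8×0.300 = 0.219×(N2 in S9), and the membrane unit passes all N2, so N2 in S13 = N2 in S9 = 995.62 kg/h.
VCM in S13: m_A = 726.8×0.700 + (1−0.219)·(1−0.755)·m_A, so m_A = 508.76/0.8087 = 629.14 kg/h.
S9 = (1−0.755)×629.14 + 995.62 = 1149.8 kg/h.
Recycle S12 = (1−0.219)×1149.8 = 897.96 kg/h.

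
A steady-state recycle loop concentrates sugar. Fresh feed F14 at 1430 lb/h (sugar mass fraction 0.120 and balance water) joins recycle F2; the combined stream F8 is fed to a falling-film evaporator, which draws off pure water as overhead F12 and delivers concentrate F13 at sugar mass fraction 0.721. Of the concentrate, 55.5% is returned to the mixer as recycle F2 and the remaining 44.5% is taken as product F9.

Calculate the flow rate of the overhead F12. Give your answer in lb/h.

1192 lb/h

Overall sugar balance (none leaves overhead): sugar in fresh feed = sugar in product, i.e. 1430×0.120 = (1−0.555)·F13·0.721.
F13 = 171.6/(0.721×0.445) = 534.84 lb/h.
Recycle F2 = 0.555×534.84 = 296.83 lb/h.
Combined feed F8 = 1430 + 296.83 = 1726.8 lb/h.
Overhead F12 = F8 − F13 = 1726.8 − 534.84 = 1192 lb/h.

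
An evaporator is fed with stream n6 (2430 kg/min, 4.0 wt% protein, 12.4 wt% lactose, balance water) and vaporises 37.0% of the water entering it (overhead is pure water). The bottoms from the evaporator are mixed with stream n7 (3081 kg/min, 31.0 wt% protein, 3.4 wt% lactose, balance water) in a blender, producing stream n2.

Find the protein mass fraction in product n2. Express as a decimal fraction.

0.221

Vapour removed = 0.370×0.836×2430 = 751.65 kg/min; concentrate = 1678.4 kg/min.
protein reaching the mixer = 97.2 (from concentrate) + 3081×0.310 = 1052.3 kg/min.
Product flow = 1678.4 + 3081 = 4759.4 kg/min; protein fraction = 0.221.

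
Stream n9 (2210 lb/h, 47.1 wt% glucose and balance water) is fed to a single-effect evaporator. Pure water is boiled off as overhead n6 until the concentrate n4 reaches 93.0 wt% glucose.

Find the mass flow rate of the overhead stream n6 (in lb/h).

glucose is conserved: 2210×0.471 = 1040.9 lb/h all reports to the concentrate.
Concentrate = 1040.9/(target fraction) = 1119.3 lb/h.
Overhead = 2210 − 1119.3 = 1090.7 lb/h.

1091 lb/h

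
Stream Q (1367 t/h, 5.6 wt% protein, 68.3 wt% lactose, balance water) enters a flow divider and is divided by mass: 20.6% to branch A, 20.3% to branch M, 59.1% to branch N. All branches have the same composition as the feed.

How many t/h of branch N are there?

807.9 t/h

Branch N flow = 0.591×1367 = 807.9 t/h.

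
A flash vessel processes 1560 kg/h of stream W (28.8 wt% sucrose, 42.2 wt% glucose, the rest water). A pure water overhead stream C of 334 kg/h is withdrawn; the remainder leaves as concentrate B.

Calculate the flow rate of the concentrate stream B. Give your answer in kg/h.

Concentrate = 1560 − 334 = 1226 kg/h.

1226 kg/h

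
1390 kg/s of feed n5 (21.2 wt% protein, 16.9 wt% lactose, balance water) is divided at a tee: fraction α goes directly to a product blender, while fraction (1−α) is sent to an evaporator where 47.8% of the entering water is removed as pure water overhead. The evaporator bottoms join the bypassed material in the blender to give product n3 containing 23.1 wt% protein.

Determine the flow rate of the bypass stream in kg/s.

All 1390×0.212 = 294.68 kg/s of protein reaches n3, so n3 = 294.68/0.231 = 1275.7 kg/s and vapour = 114.33 kg/s.
The evaporator receives (1−α)·1390 of feed at 0.619 water and removes 0.478 of that water:
0.478×0.619×(1−α)×1390 = 114.33
(1−α) = 114.33/411.28 = 0.2780;  α = 0.7220.
Bypass flow = 0.7220×1390 = 1003.6 kg/s.

1004 kg/s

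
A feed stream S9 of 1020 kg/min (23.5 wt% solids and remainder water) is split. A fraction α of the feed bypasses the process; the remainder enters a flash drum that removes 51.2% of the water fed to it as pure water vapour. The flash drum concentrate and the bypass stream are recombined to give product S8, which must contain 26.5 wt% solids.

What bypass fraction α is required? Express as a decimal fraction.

0.711

All 1020×0.235 = 239.7 kg/min of solids reaches S8, so S8 = 239.7/0.265 = 904.53 kg/min and vapour = 115.47 kg/min.
The evaporator receives (1−α)·1020 of feed at 0.765 water and removes 0.512 of that water:
0.512×0.765×(1−α)×1020 = 115.47
(1−α) = 115.47/399.51 = 0.2890;  α = 0.7110.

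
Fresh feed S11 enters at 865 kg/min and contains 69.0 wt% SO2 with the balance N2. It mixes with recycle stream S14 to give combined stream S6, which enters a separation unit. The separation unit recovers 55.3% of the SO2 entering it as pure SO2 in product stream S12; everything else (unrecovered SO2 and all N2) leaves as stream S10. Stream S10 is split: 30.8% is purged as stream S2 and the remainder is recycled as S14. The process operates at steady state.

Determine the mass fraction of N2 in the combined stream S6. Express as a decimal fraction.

0.502

N2 enters only via S11 and leaves only via the purge: 865×0.310 = 0.308×(N2 in S10), and the separation unit passes all N2, so N2 in S6 = N2 in S10 = 870.62 kg/min.
SO2 in S6: m_A = 865×0.690 + (1−0.308)·(1−0.553)·m_A, so m_A = 596.85/0.6907 = 864.15 kg/min.
S6 = 864.15 + 870.62 = 1734.8 kg/min.
N2 fraction in S6 = 870.62/1734.8 = 0.502.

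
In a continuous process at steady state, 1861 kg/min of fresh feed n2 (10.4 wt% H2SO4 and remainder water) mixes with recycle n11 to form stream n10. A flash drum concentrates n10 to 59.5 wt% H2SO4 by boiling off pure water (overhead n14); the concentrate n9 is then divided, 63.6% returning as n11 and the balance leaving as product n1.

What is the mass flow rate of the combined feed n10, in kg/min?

2429 kg/min

Overall H2SO4 balance (none leaves overhead): H2SO4 in fresh feed = H2SO4 in product, i.e. 1861×0.104 = (1−0.636)·n9·0.595.
n9 = 193.54/(0.595×0.364) = 893.64 kg/min.
Recycle n11 = 0.636×893.64 = 568.35 kg/min.
Combined feed n10 = 1861 + 568.35 = 2429.4 kg/min.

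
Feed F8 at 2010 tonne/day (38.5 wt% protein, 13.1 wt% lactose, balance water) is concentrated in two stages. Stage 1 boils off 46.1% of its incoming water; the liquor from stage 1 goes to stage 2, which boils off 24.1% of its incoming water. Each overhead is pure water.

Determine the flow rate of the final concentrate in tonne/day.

1435 tonne/day

water in feed = 2010×0.484 = 972.84 tonne/day.
After stage 1: water left = (1−0.461)×972.84 = 524.36; stream total = 1561.5 tonne/day.
After stage 2: water left = (1−0.241)×524.36 = 397.99; final concentrate = 1435.1 tonne/day.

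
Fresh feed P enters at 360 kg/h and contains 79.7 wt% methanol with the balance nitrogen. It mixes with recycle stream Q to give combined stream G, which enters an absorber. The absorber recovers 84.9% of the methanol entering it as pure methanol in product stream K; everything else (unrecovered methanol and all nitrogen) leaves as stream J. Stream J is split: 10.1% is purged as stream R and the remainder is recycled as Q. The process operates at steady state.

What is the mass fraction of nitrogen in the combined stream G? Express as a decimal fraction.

0.6855

nitrogen enters only via P and leaves only via the purge: 360×0.203 = 0.101×(nitrogen in J), and the absorber passes all nitrogen, so nitrogen in G = nitrogen in J = 723.56 kg/h.
methanol in G: m_A = 360×0.797 + (1−0.101)·(1−0.849)·m_A, so m_A = 286.92/0.8643 = 331.99 kg/h.
G = 331.99 + 723.56 = 1055.6 kg/h.
nitrogen fraction in G = 723.56/1055.6 = 0.6855.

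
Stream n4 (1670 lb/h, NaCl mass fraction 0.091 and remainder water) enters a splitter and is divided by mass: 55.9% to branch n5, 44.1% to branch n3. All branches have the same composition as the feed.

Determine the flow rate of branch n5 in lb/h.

Branch n5 flow = 0.559×1670 = 933.53 lb/h.

933.5 lb/h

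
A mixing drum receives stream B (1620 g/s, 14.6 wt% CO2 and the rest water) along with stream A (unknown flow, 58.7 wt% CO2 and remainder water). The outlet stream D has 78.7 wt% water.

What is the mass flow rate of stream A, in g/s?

Let A be the unknown flow. Total out = 1620 + A.
water balance: 1383.5 + 0.413·A = 0.787·(1620 + A)
(0.413 − 0.787)·A = 0.787×1620 − 1383.5 = -108.54
A = -108.54 / -0.374 = 290.21 g/s

290.2 g/s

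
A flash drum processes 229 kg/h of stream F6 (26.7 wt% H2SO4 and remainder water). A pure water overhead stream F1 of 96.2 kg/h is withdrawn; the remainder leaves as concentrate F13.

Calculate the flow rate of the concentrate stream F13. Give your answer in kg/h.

Concentrate = 229 − 96.2 = 132.8 kg/h.

132.8 kg/h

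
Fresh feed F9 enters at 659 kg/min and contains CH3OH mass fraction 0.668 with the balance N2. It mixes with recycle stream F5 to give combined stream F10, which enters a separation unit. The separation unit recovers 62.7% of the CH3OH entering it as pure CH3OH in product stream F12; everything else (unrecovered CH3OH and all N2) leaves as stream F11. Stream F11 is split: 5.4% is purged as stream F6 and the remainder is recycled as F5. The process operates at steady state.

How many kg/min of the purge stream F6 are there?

232.5 kg/min

N2 enters only via F9 and leaves only via the purge: 659×0.332 = 0.054×(N2 in F11), and the separation unit passes all N2, so N2 in F10 = N2 in F11 = 4051.6 kg/min.
CH3OH in F10: m_A = 659×0.668 + (1−0.054)·(1−0.627)·m_A, so m_A = 440.21/0.6471 = 680.24 kg/min.
F11 = (1−0.627)×680.24 + 4051.6 = 4305.4 kg/min.
Purge F6 = 0.054×4305.4 = 232.49 kg/min.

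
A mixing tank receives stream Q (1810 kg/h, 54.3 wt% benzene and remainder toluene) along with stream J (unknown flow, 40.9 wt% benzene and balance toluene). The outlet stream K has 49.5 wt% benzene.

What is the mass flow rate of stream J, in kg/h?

1010 kg/h

Let J be the unknown flow. Total out = 1810 + J.
benzene balance: 982.83 + 0.409·J = 0.495·(1810 + J)
(0.409 − 0.495)·J = 0.495×1810 − 982.83 = -86.88
J = -86.88 / -0.086 = 1010.2 kg/h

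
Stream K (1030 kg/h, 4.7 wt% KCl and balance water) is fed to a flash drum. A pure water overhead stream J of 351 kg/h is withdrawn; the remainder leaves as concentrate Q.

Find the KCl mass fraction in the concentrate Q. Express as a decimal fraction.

0.071

KCl is not removed: 1030×0.047 = 48.41 kg/h of KCl enters Q.
Concentrate = 1030 − 351 = 679 kg/h.
Mass fraction = 48.41/679 = 0.071.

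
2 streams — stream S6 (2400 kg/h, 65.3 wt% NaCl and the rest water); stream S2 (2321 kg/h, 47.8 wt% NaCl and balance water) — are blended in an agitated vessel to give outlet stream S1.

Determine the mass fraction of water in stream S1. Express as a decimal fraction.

Total flow out = 2400 + 2321 = 4721 kg/h.
water in = 2400×0.347 + 2321×0.522 = 2044.4 kg/h.
water mass fraction in S1 = 2044.4/4721 = 0.433.

0.433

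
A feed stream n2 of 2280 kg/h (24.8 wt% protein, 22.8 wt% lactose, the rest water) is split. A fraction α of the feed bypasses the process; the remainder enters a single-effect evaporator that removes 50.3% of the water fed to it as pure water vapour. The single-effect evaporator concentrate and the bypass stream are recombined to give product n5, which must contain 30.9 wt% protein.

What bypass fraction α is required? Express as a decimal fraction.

0.251

All 2280×0.248 = 565.44 kg/h of protein reaches n5, so n5 = 565.44/0.309 = 1829.9 kg/h and vapour = 450.1 kg/h.
The evaporator receives (1−α)·2280 of feed at 0.524 water and removes 0.503 of that water:
0.503×0.524×(1−α)×2280 = 450.1
(1−α) = 450.1/600.94 = 0.7490;  α = 0.2510.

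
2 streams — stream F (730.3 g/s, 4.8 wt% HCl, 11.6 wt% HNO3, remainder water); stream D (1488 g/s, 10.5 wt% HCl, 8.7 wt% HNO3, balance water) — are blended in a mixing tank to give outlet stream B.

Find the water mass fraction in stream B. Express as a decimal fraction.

0.8172

Total flow out = 730.3 + 1488 = 2218.3 g/s.
water in = 730.3×0.836 + 1488×0.808 = 1812.8 g/s.
water mass fraction in B = 1812.8/2218.3 = 0.8172.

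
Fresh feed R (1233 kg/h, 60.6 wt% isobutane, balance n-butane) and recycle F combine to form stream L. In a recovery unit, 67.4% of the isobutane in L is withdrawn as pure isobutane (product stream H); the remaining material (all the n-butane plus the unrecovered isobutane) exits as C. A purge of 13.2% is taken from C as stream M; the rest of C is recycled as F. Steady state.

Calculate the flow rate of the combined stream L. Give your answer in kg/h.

n-butane enters only via R and leaves only via the purge: 1233×0.394 = 0.132×(n-butane in C), and the recovery unit passes all n-butane, so n-butane in L = n-butane in C = 3680.3 kg/h.
isobutane in L: m_A = 1233×0.606 + (1−0.132)·(1−0.674)·m_A, so m_A = 747.2/0.7170 = 1042.1 kg/h.
L = 1042.1 + 3680.3 = 4722.4 kg/h.

4722 kg/h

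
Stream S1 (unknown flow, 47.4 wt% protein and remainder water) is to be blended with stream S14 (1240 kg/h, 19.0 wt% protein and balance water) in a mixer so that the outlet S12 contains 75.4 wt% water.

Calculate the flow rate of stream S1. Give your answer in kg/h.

Let S1 be the unknown flow. Total out = 1240 + S1.
water balance: 1004.4 + 0.526·S1 = 0.754·(1240 + S1)
(0.526 − 0.754)·S1 = 0.754×1240 − 1004.4 = -69.44
S1 = -69.44 / -0.228 = 304.56 kg/h

304.6 kg/h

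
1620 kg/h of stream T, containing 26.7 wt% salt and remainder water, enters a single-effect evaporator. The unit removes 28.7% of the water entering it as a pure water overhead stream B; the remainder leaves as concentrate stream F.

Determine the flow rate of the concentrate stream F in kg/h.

water entering = 1620×0.733 = 1187.5 kg/h; overhead removed = 0.287×1187.5 = 340.8 kg/h.
Concentrate = 1620 − 340.8 = 1279.2 kg/h.

1279 kg/h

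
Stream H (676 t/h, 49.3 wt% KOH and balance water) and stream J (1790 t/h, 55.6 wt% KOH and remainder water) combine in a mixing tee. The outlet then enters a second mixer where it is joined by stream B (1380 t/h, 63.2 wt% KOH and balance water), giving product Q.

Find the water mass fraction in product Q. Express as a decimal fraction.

Overall, product flow = 3846 t/h.
water in = 676×0.507 + 1790×0.444 + 1380×0.368 = 1645.3 t/h.
water fraction in Q = 0.428.

0.428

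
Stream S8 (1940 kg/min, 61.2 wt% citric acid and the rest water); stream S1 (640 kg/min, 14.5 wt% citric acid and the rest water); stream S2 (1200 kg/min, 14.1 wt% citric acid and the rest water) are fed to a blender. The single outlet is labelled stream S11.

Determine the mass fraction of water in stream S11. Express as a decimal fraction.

Total flow out = 1940 + 640 + 1200 = 3780 kg/min.
water in = 1940×0.388 + 640×0.855 + 1200×0.859 = 2330.7 kg/min.
water mass fraction in S11 = 2330.7/3780 = 0.617.

0.617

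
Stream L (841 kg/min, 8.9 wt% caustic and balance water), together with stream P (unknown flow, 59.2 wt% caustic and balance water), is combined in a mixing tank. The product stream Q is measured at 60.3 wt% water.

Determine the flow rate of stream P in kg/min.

Let P be the unknown flow. Total out = 841 + P.
water balance: 766.15 + 0.408·P = 0.603·(841 + P)
(0.408 − 0.603)·P = 0.603×841 − 766.15 = -259.03
P = -259.03 / -0.195 = 1328.3 kg/min

1328 kg/min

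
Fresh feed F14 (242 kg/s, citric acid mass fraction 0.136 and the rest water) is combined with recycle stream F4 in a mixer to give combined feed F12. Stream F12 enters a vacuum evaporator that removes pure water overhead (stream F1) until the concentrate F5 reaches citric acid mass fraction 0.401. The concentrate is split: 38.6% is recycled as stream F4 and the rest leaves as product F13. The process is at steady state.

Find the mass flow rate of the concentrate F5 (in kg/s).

133.7 kg/s

Overall citric acid balance (none leaves overhead): citric acid in fresh feed = citric acid in product, i.e. 242×0.136 = (1−0.386)·F5·0.401.
F5 = 32.912/(0.401×0.614) = 133.67 kg/s.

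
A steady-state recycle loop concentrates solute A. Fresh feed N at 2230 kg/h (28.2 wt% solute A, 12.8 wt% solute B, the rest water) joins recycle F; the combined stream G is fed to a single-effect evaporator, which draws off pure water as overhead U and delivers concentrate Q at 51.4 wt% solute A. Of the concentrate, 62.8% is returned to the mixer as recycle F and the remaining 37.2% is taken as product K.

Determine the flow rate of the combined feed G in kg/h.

4295 kg/h

Overall solute A balance (none leaves overhead): solute A in fresh feed = solute A in product, i.e. 2230×0.282 = (1−0.628)·Q·0.514.
Q = 628.86/(0.514×0.372) = 3288.9 kg/h.
Recycle F = 0.628×3288.9 = 2065.4 kg/h.
Combined feed G = 2230 + 2065.4 = 4295.4 kg/h.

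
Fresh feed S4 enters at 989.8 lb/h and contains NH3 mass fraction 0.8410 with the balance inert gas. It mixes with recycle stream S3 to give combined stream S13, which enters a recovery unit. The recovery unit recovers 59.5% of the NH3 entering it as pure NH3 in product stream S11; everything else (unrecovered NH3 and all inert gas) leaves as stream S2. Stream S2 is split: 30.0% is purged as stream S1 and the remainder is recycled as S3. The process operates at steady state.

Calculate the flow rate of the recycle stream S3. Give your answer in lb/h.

696.6 lb/h

inert gas enters only via S4 and leaves only via the purge: 989.8×0.159 = 0.300×(inert gas in S2), and the recovery unit passes all inert gas, so inert gas in S13 = inert gas in S2 = 524.59 lb/h.
NH3 in S13: m_A = 989.8×0.841 + (1−0.300)·(1−0.595)·m_A, so m_A = 832.42/0.7165 = 1161.8 lb/h.
S2 = (1−0.595)×1161.8 + 524.59 = 995.12 lb/h.
Recycle S3 = (1−0.300)×995.12 = 696.58 lb/h.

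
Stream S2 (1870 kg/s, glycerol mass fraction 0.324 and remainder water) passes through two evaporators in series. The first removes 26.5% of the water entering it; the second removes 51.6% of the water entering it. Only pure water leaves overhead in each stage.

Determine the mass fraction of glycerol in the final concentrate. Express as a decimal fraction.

0.574

water in feed = 1870×0.676 = 1264.1 kg/s.
After stage 1: water left = (1−0.265)×1264.1 = 929.13; stream total = 1535 kg/s.
After stage 2: water left = (1−0.516)×929.13 = 449.7; final concentrate = 1055.6 kg/s.
glycerol fraction = 605.88/1055.6 = 0.574.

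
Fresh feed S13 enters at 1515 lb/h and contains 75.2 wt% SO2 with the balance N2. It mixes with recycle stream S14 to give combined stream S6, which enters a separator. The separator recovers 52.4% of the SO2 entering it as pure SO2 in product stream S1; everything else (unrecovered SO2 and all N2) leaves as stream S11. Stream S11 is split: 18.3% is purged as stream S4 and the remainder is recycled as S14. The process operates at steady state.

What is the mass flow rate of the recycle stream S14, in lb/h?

N2 enters only via S13 and leaves only via the purge: 1515×0.248 = 0.183×(N2 in S11), and the separator passes all N2, so N2 in S6 = N2 in S11 = 2053.1 lb/h.
SO2 in S6: m_A = 1515×0.752 + (1−0.183)·(1−0.524)·m_A, so m_A = 1139.3/0.6111 = 1864.3 lb/h.
S11 = (1−0.524)×1864.3 + 2053.1 = 2940.5 lb/h.
Recycle S14 = (1−0.183)×2940.5 = 2402.4 lb/h.

2402 lb/h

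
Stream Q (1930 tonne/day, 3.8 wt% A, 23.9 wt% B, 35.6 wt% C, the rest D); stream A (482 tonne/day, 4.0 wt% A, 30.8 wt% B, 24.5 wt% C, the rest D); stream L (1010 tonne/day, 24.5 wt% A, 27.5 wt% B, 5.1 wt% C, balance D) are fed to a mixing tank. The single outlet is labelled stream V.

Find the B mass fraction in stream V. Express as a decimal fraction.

0.2593

Total flow out = 1930 + 482 + 1010 = 3422 tonne/day.
B in = 1930×0.239 + 482×0.308 + 1010×0.275 = 887.48 tonne/day.
B mass fraction in V = 887.48/3422 = 0.2593.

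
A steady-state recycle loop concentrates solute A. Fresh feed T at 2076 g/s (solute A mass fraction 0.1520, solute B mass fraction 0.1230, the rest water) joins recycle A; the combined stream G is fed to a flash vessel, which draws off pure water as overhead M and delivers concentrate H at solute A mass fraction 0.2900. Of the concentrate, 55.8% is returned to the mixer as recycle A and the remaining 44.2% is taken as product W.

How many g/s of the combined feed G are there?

3450 g/s

Overall solute A balance (none leaves overhead): solute A in fresh feed = solute A in product, i.e. 2076×0.152 = (1−0.558)·H·0.290.
H = 315.55/(0.290×0.442) = 2461.8 g/s.
Recycle A = 0.558×2461.8 = 1373.7 g/s.
Combined feed G = 2076 + 1373.7 = 3449.7 g/s.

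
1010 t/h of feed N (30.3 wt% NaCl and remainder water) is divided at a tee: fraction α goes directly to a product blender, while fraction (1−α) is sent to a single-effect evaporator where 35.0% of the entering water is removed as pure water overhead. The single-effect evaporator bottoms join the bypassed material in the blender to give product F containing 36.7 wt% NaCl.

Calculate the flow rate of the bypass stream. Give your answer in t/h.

All 1010×0.303 = 306.03 t/h of NaCl reaches F, so F = 306.03/0.367 = 833.87 t/h and vapour = 176.13 t/h.
The evaporator receives (1−α)·1010 of feed at 0.697 water and removes 0.350 of that water:
0.350×0.697×(1−α)×1010 = 176.13
(1−α) = 176.13/246.39 = 0.7148;  α = 0.2852.
Bypass flow = 0.2852×1010 = 288 t/h.

288 t/h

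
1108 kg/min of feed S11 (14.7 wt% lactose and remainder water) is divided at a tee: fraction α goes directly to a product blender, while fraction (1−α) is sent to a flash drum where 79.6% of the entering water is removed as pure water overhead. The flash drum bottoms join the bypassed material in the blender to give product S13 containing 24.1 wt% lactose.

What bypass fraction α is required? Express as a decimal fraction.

All 1108×0.147 = 162.88 kg/min of lactose reaches S13, so S13 = 162.88/0.241 = 675.83 kg/min and vapour = 432.17 kg/min.
The evaporator receives (1−α)·1108 of feed at 0.853 water and removes 0.796 of that water:
0.796×0.853×(1−α)×1108 = 432.17
(1−α) = 432.17/752.32 = 0.5744;  α = 0.4256.

0.426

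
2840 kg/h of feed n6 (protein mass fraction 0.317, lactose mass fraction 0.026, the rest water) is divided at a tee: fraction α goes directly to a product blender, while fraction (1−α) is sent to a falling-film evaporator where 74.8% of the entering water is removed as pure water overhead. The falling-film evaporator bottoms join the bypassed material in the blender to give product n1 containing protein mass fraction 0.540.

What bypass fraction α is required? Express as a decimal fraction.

0.160

All 2840×0.317 = 900.28 kg/h of protein reaches n1, so n1 = 900.28/0.540 = 1667.2 kg/h and vapour = 1172.8 kg/h.
The evaporator receives (1−α)·2840 of feed at 0.657 water and removes 0.748 of that water:
0.748×0.657×(1−α)×2840 = 1172.8
(1−α) = 1172.8/1395.7 = 0.8403;  α = 0.1597.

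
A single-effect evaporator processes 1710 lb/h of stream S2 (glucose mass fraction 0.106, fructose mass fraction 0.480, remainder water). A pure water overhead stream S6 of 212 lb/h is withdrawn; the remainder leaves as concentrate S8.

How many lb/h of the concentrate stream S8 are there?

1498 lb/h

Concentrate = 1710 − 212 = 1498 lb/h.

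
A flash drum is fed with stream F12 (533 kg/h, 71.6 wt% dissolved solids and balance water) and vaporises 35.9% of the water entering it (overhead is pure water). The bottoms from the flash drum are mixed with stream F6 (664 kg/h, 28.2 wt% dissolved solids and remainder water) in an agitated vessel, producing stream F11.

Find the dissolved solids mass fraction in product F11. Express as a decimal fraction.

0.4979

Vapour removed = 0.359×0.284×533 = 54.343 kg/h; concentrate = 478.66 kg/h.
dissolved solids reaching the mixer = 381.63 (from concentrate) + 664×0.282 = 568.88 kg/h.
Product flow = 478.66 + 664 = 1142.7 kg/h; dissolved solids fraction = 0.4979.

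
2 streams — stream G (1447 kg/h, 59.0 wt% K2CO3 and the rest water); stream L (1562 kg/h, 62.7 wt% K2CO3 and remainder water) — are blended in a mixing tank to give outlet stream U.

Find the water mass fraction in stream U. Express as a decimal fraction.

Total flow out = 1447 + 1562 = 3009 kg/h.
water in = 1447×0.410 + 1562×0.373 = 1175.9 kg/h.
water mass fraction in U = 1175.9/3009 = 0.391.

0.391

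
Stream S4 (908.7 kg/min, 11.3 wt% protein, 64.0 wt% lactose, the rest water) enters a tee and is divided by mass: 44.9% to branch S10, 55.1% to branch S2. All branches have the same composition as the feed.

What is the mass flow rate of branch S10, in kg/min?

Branch S10 flow = 0.449×908.7 = 408.01 kg/min.

408 kg/min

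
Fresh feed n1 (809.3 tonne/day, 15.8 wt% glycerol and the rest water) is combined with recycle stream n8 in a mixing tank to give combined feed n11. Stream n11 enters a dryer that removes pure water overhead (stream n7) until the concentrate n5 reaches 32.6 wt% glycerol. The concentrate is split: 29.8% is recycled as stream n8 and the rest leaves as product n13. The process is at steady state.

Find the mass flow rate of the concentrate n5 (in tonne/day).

558.7 tonne/day

Overall glycerol balance (none leaves overhead): glycerol in fresh feed = glycerol in product, i.e. 809.3×0.158 = (1−0.298)·n5·0.326.
n5 = 127.87/(0.326×0.702) = 558.74 tonne/day.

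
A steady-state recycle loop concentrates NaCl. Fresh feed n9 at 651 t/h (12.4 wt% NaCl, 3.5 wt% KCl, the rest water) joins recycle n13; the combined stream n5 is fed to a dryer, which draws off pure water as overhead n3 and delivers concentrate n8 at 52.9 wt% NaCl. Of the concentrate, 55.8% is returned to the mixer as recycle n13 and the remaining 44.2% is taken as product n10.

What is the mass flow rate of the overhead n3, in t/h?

Overall NaCl balance (none leaves overhead): NaCl in fresh feed = NaCl in product, i.e. 651×0.124 = (1−0.558)·n8·0.529.
n8 = 80.724/(0.529×0.442) = 345.24 t/h.
Recycle n13 = 0.558×345.24 = 192.65 t/h.
Combined feed n5 = 651 + 192.65 = 843.65 t/h.
Overhead n3 = n5 − n8 = 843.65 − 345.24 = 498.4 t/h.

498.4 t/h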